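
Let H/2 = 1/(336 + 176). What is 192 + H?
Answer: 49153/256 ≈ 192.00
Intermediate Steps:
H = 1/256 (H = 2/(336 + 176) = 2/512 = 2*(1/512) = 1/256 ≈ 0.0039063)
192 + H = 192 + 1/256 = 49153/256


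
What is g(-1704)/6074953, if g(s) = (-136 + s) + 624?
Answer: -1216/6074953 ≈ -0.00020017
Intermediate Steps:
g(s) = 488 + s
g(-1704)/6074953 = (488 - 1704)/6074953 = -1216*1/6074953 = -1216/6074953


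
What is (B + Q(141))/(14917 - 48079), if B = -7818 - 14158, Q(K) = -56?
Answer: 3672/5527 ≈ 0.66438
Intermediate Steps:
B = -21976
(B + Q(141))/(14917 - 48079) = (-21976 - 56)/(14917 - 48079) = -22032/(-33162) = -22032*(-1/33162) = 3672/5527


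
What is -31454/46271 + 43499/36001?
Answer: 880366775/1665802271 ≈ 0.52849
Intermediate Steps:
-31454/46271 + 43499/36001 = 880366775/1665802271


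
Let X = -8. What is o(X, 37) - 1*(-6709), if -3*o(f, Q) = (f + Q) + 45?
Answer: 20053/3 ≈ 6684.3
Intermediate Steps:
o(f, Q) = -15 - Q/3 - f/3 (o(f, Q) = -((f + Q) + 45)/3 = -((Q + f) + 45)/3 = -(45 + Q + f)/3 = -15 - Q/3 - f/3)
o(X, 37) - 1*(-6709) = (-15 - ⅓*37 - ⅓*(-8)) - 1*(-6709) = (-15 - 37/3 + 8/3) + 6709 = -74/3 + 6709 = 20053/3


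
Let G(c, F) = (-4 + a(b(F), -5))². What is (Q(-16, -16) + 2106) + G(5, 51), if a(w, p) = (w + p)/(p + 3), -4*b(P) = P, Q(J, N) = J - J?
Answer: 136305/64 ≈ 2129.8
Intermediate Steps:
Q(J, N) = 0
b(P) = -P/4
a(w, p) = (p + w)/(3 + p)
G(c, F) = (-3/2 + F/8)² (G(c, F) = (-4 + (-5 - F/4)/(3 - 5))² = (-4 + (-5 - F/4)/(-2))² = (-4 - (-5 - F/4)/2)² = (-4 + (5/2 + F/8))² = (-3/2 + F/8)²)
(Q(-16, -16) + 2106) + G(5, 51) = (0 + 2106) + (12 - 1*51)²/64 = 2106 + (12 - 51)²/64 = 2106 + (1/64)*(-39)² = 2106 + (1/64)*1521 = 2106 + 1521/64 = 136305/64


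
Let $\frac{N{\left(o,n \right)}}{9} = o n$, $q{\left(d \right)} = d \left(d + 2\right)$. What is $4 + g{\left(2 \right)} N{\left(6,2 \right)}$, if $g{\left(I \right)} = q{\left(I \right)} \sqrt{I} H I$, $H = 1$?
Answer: $4 + 1728 \sqrt{2} \approx 2447.8$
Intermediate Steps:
$q{\left(d \right)} = d \left(2 + d\right)$
$N{\left(o,n \right)} = 9 n o$ ($N{\left(o,n \right)} = 9 o n = 9 n o$)
$g{\left(I \right)} = I^{\frac{5}{2}} \left(2 + I\right)$ ($g{\left(I \right)} = I \left(2 + I\right) \sqrt{I} 1 I = I^{\frac{3}{2}} \left(2 + I\right) 1 I = I^{\frac{3}{2}} \left(2 + I\right) I = I^{\frac{5}{2}} \left(2 + I\right)$)
$4 + g{\left(2 \right)} N{\left(6,2 \right)} = 4 + 2^{\frac{5}{2}} \left(2 + 2\right) 9 \cdot 2 \cdot 6 = 4 + 4 \sqrt{2} \cdot 4 \cdot 108 = 4 + 16 \sqrt{2} \cdot 108 = 4 + 1728 \sqrt{2}$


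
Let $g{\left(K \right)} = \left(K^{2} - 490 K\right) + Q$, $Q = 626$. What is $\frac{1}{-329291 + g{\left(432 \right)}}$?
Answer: $- \frac{1}{353721} \approx -2.8271 \cdot 10^{-6}$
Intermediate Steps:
$g{\left(K \right)} = 626 + K^{2} - 490 K$ ($g{\left(K \right)} = \left(K^{2} - 490 K\right) + 626 = 626 + K^{2} - 490 K$)
$\frac{1}{-329291 + g{\left(432 \right)}} = \frac{1}{-329291 + \left(626 + 432^{2} - 211680\right)} = \frac{1}{-329291 + \left(626 + 186624 - 211680\right)} = \frac{1}{-329291 - 24430} = \frac{1}{-353721} = - \frac{1}{353721}$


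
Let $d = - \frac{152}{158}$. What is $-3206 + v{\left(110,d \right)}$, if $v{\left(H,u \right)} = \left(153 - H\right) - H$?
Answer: $-3273$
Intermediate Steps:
$d = - \frac{76}{79}$ ($d = \left(-152\right) \frac{1}{158} = - \frac{76}{79} \approx -0.96203$)
$v{\left(H,u \right)} = 153 - 2 H$
$-3206 + v{\left(110,d \right)} = -3206 + \left(153 - 220\right) = -3206 - 67 = -3273$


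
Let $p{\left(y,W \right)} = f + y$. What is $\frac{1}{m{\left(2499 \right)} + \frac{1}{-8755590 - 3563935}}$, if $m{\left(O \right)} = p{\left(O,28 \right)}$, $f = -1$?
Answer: $\frac{12319525}{30774173449} \approx 0.00040032$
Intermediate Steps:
$p{\left(y,W \right)} = -1 + y$
$m{\left(O \right)} = -1 + O$
$\frac{1}{m{\left(2499 \right)} + \frac{1}{-8755590 - 3563935}} = \frac{1}{\left(-1 + 2499\right) + \frac{1}{-8755590 - 3563935}} = \frac{1}{2498 + \frac{1}{-12319525}} = \frac{1}{2498 - \frac{1}{12319525}} = \frac{1}{\frac{30774173449}{12319525}} = \frac{12319525}{30774173449}$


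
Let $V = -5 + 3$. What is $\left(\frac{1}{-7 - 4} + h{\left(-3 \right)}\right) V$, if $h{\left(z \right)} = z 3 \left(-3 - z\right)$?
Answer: $\frac{2}{11} \approx 0.18182$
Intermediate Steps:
$h{\left(z \right)} = 3 z \left(-3 - z\right)$
$V = -2$
$\left(\frac{1}{-7 - 4} + h{\left(-3 \right)}\right) V = \left(\frac{1}{-7 - 4} - - 9 \left(3 - 3\right)\right) \left(-2\right) = \left(\frac{1}{-11} - \left(-9\right) 0\right) \left(-2\right) = \left(- \frac{1}{11} + 0\right) \left(-2\right) = \left(- \frac{1}{11}\right) \left(-2\right) = \frac{2}{11}$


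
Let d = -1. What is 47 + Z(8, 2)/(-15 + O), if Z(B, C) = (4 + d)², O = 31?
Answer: 761/16 ≈ 47.563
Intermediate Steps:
Z(B, C) = 9 (Z(B, C) = (4 - 1)² = 3² = 9)
47 + Z(8, 2)/(-15 + O) = 47 + 9/(-15 + 31) = 47 + 9/16 = 761/16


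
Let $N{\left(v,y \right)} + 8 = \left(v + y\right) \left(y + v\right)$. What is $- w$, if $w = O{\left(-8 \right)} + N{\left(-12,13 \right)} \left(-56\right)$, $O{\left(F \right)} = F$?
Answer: $-384$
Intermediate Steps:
$N{\left(v,y \right)} = -8 + \left(v + y\right)^{2}$ ($N{\left(v,y \right)} = -8 + \left(v + y\right) \left(y + v\right) = -8 + \left(v + y\right) \left(v + y\right) = -8 + \left(v + y\right)^{2}$)
$w = 384$ ($w = -8 + \left(-8 + \left(-12 + 13\right)^{2}\right) \left(-56\right) = -8 + \left(-8 + 1^{2}\right) \left(-56\right) = -8 + \left(-8 + 1\right) \left(-56\right) = -8 - -392 = -8 + 392 = 384$)
$- w = \left(-1\right) 384 = -384$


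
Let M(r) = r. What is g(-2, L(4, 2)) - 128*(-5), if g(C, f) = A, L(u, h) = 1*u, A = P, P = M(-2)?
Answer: 638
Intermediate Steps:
P = -2
A = -2
L(u, h) = u
g(C, f) = -2
g(-2, L(4, 2)) - 128*(-5) = -2 - 128*(-5) = -2 + 640 = 638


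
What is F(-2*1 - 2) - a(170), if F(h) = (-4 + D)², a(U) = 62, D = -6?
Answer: 38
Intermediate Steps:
F(h) = 100 (F(h) = (-4 - 6)² = (-10)² = 100)
F(-2*1 - 2) - a(170) = 100 - 1*62 = 100 - 62 = 38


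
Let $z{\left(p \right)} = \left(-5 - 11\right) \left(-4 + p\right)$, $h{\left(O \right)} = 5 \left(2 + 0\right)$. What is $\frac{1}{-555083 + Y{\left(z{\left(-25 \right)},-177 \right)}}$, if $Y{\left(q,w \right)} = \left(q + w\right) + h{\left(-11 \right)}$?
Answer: $- \frac{1}{554786} \approx -1.8025 \cdot 10^{-6}$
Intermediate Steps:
$h{\left(O \right)} = 10$ ($h{\left(O \right)} = 5 \cdot 2 = 10$)
$z{\left(p \right)} = 64 - 16 p$ ($z{\left(p \right)} = - 16 \left(-4 + p\right) = 64 - 16 p$)
$Y{\left(q,w \right)} = 10 + q + w$ ($Y{\left(q,w \right)} = \left(q + w\right) + 10 = 10 + q + w$)
$\frac{1}{-555083 + Y{\left(z{\left(-25 \right)},-177 \right)}} = \frac{1}{-555083 + \left(10 + \left(64 - -400\right) - 177\right)} = \frac{1}{-555083 + \left(10 + \left(64 + 400\right) - 177\right)} = \frac{1}{-555083 + \left(10 + 464 - 177\right)} = \frac{1}{-555083 + 297} = \frac{1}{-554786} = - \frac{1}{554786}$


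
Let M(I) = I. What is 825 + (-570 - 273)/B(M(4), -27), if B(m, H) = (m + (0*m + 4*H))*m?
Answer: 344043/416 ≈ 827.03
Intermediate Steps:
B(m, H) = m*(m + 4*H) (B(m, H) = (m + (0 + 4*H))*m = (m + 4*H)*m = m*(m + 4*H))
825 + (-570 - 273)/B(M(4), -27) = 825 + (-570 - 273)/((4*(4 + 4*(-27)))) = 825 - 843*1/(4*(4 - 108)) = 825 - 843/(4*(-104)) = 825 - 843/(-416) = 825 - 843*(-1/416) = 825 + 843/416 = 344043/416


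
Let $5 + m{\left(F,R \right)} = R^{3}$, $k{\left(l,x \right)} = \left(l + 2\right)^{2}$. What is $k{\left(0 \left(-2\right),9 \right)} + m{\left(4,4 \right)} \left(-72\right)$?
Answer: $-4244$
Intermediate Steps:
$k{\left(l,x \right)} = \left(2 + l\right)^{2}$
$m{\left(F,R \right)} = -5 + R^{3}$
$k{\left(0 \left(-2\right),9 \right)} + m{\left(4,4 \right)} \left(-72\right) = \left(2 + 0 \left(-2\right)\right)^{2} + \left(-5 + 4^{3}\right) \left(-72\right) = \left(2 + 0\right)^{2} + \left(-5 + 64\right) \left(-72\right) = 2^{2} + 59 \left(-72\right) = 4 - 4248 = -4244$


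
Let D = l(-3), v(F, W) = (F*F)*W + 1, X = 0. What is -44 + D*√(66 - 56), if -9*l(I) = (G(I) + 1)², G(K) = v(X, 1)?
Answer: -44 - 4*√10/9 ≈ -45.405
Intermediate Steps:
v(F, W) = 1 + W*F² (v(F, W) = F²*W + 1 = W*F² + 1 = 1 + W*F²)
G(K) = 1 (G(K) = 1 + 1*0² = 1 + 1*0 = 1 + 0 = 1)
l(I) = -4/9 (l(I) = -(1 + 1)²/9 = -⅑*2² = -⅑*4 = -4/9)
D = -4/9 ≈ -0.44444
-44 + D*√(66 - 56) = -44 - 4*√(66 - 56)/9 = -44 - 4*√10/9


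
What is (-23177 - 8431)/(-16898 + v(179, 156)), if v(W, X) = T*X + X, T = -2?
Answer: 15804/8527 ≈ 1.8534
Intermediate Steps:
v(W, X) = -X (v(W, X) = -2*X + X = -X)
(-23177 - 8431)/(-16898 + v(179, 156)) = (-23177 - 8431)/(-16898 - 1*156) = -31608/(-16898 - 156) = -31608/(-17054) = -31608*(-1/17054) = 15804/8527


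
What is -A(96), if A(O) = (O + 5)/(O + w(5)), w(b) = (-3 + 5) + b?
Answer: -101/103 ≈ -0.98058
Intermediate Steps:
w(b) = 2 + b
A(O) = (5 + O)/(7 + O) (A(O) = (O + 5)/(O + (2 + 5)) = (5 + O)/(O + 7) = (5 + O)/(7 + O))
-A(96) = -(5 + 96)/(7 + 96) = -101/103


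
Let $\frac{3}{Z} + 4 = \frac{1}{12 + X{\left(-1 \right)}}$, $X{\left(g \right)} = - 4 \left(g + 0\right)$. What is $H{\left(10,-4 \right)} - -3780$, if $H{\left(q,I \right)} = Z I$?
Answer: $\frac{79444}{21} \approx 3783.0$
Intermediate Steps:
$X{\left(g \right)} = - 4 g$
$Z = - \frac{16}{21}$ ($Z = \frac{3}{-4 + \frac{1}{12 - -4}} = \frac{3}{-4 + \frac{1}{12 + 4}} = \frac{3}{-4 + \frac{1}{16}} = \frac{3}{- \frac{63}{16}} = 3 \left(- \frac{16}{63}\right) = - \frac{16}{21} \approx -0.7619$)
$H{\left(q,I \right)} = - \frac{16 I}{21}$
$H{\left(10,-4 \right)} - -3780 = \left(- \frac{16}{21}\right) \left(-4\right) - -3780 = \frac{64}{21} + 3780 = \frac{79444}{21}$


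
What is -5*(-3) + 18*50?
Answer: 915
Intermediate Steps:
-5*(-3) + 18*50 = 15 + 900 = 915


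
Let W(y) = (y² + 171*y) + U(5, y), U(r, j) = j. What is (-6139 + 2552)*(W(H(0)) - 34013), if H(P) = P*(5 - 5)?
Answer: 122004631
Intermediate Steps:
H(P) = 0 (H(P) = P*0 = 0)
W(y) = y² + 172*y (W(y) = (y² + 171*y) + y = y² + 172*y)
(-6139 + 2552)*(W(H(0)) - 34013) = (-6139 + 2552)*(0*(172 + 0) - 34013) = -3587*(0*172 - 34013) = -3587*(0 - 34013) = -3587*(-34013) = 122004631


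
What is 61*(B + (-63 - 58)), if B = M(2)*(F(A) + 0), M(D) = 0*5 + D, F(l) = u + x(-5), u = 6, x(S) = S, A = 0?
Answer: -7259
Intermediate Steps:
F(l) = 1 (F(l) = 6 - 5 = 1)
M(D) = D (M(D) = 0 + D = D)
B = 2 (B = 2*(1 + 0) = 2*1 = 2)
61*(B + (-63 - 58)) = 61*(2 + (-63 - 58)) = 61*(2 - 121) = 61*(-119) = -7259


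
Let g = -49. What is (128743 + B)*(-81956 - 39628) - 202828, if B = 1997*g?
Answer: -3755932588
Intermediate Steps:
B = -97853 (B = 1997*(-49) = -97853)
(128743 + B)*(-81956 - 39628) - 202828 = (128743 - 97853)*(-81956 - 39628) - 202828 = 30890*(-121584) - 202828 = -3755729760 - 202828 = -3755932588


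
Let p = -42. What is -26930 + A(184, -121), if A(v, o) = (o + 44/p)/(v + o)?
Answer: -35630953/1323 ≈ -26932.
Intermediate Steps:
A(v, o) = (-22/21 + o)/(o + v) (A(v, o) = (o + 44/(-42))/(v + o) = (o + 44*(-1/42))/(o + v) = (o - 22/21)/(o + v) = (-22/21 + o)/(o + v))
-26930 + A(184, -121) = -26930 + (-22/21 - 121)/(-121 + 184) = -26930 - 2563/21/63 = -26930 + (1/63)*(-2563/21) = -26930 - 2563/1323 = -35630953/1323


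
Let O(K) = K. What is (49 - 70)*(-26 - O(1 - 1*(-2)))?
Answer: 609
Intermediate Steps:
(49 - 70)*(-26 - O(1 - 1*(-2))) = (49 - 70)*(-26 - (1 - 1*(-2))) = -21*(-26 - (1 + 2)) = -21*(-26 - 1*3) = -21*(-26 - 3) = -21*(-29) = 609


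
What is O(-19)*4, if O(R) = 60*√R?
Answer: 240*I*√19 ≈ 1046.1*I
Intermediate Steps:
O(-19)*4 = (60*√(-19))*4 = (60*(I*√19))*4 = (60*I*√19)*4 = 240*I*√19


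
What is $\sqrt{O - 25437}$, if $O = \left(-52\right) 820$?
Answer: $i \sqrt{68077} \approx 260.92 i$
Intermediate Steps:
$O = -42640$
$\sqrt{O - 25437} = \sqrt{-42640 - 25437} = \sqrt{-68077} = i \sqrt{68077}$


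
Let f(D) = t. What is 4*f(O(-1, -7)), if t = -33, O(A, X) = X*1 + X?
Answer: -132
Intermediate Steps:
O(A, X) = 2*X (O(A, X) = X + X = 2*X)
f(D) = -33
4*f(O(-1, -7)) = 4*(-33) = -132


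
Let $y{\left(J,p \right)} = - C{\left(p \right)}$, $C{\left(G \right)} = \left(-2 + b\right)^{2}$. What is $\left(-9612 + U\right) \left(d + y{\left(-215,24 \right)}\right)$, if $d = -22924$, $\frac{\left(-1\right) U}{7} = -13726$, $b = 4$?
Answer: $-1982584160$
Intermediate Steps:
$U = 96082$ ($U = \left(-7\right) \left(-13726\right) = 96082$)
$C{\left(G \right)} = 4$ ($C{\left(G \right)} = \left(-2 + 4\right)^{2} = 2^{2} = 4$)
$y{\left(J,p \right)} = -4$ ($y{\left(J,p \right)} = \left(-1\right) 4 = -4$)
$\left(-9612 + U\right) \left(d + y{\left(-215,24 \right)}\right) = \left(-9612 + 96082\right) \left(-22924 - 4\right) = 86470 \left(-22928\right) = -1982584160$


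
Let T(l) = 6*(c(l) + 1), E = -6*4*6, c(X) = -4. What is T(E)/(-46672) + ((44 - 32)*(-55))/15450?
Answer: -508757/12018040 ≈ -0.042333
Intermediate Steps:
E = -144 (E = -24*6 = -144)
T(l) = -18 (T(l) = 6*(-4 + 1) = 6*(-3) = -18)
T(E)/(-46672) + ((44 - 32)*(-55))/15450 = -18/(-46672) + ((44 - 32)*(-55))/15450 = -18*(-1/46672) + (12*(-55))*(1/15450) = 9/23336 - 660*1/15450 = 9/23336 - 22/515 = -508757/12018040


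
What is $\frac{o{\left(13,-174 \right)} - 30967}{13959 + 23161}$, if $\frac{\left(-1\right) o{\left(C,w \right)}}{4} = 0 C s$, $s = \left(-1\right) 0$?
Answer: $- \frac{30967}{37120} \approx -0.83424$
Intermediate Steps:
$s = 0$
$o{\left(C,w \right)} = 0$ ($o{\left(C,w \right)} = - 4 \cdot 0 C 0 = - 4 \cdot 0 \cdot 0 = \left(-4\right) 0 = 0$)
$\frac{o{\left(13,-174 \right)} - 30967}{13959 + 23161} = \frac{0 - 30967}{13959 + 23161} = - \frac{30967}{37120}$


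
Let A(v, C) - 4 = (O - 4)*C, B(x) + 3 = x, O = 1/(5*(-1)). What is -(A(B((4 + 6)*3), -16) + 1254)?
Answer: -6626/5 ≈ -1325.2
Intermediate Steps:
O = -⅕ (O = (⅕)*(-1) = -⅕ ≈ -0.20000)
B(x) = -3 + x
A(v, C) = 4 - 21*C/5 (A(v, C) = 4 + (-⅕ - 4)*C = 4 - 21*C/5)
-(A(B((4 + 6)*3), -16) + 1254) = -((4 - 21/5*(-16)) + 1254) = -((4 + 336/5) + 1254) = -(356/5 + 1254) = -1*6626/5 = -6626/5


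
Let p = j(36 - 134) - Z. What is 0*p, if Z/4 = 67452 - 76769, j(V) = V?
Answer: 0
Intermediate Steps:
Z = -37268 (Z = 4*(67452 - 76769) = 4*(-9317) = -37268)
p = 37170 (p = (36 - 134) - 1*(-37268) = -98 + 37268 = 37170)
0*p = 0*37170 = 0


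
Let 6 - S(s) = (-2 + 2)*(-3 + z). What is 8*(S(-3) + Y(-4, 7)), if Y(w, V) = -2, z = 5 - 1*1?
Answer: 32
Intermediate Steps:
z = 4 (z = 5 - 1 = 4)
S(s) = 6 (S(s) = 6 - (-2 + 2)*(-3 + 4) = 6 - 0 = 6 - 1*0 = 6 + 0 = 6)
8*(S(-3) + Y(-4, 7)) = 8*(6 - 2) = 8*4 = 32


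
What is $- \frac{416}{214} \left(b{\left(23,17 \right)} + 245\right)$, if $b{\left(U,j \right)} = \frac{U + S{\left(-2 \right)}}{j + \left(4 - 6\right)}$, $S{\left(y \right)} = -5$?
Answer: $- \frac{256048}{535} \approx -478.59$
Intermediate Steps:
$b{\left(U,j \right)} = \frac{-5 + U}{-2 + j}$ ($b{\left(U,j \right)} = \frac{U - 5}{j + \left(4 - 6\right)} = \frac{-5 + U}{j - 2} = \frac{-5 + U}{-2 + j}$)
$- \frac{416}{214} \left(b{\left(23,17 \right)} + 245\right) = - \frac{416}{214} \left(\frac{-5 + 23}{-2 + 17} + 245\right) = \left(-416\right) \frac{1}{214} \left(\frac{1}{15} \cdot 18 + 245\right) = - \frac{208 \left(\frac{1}{15} \cdot 18 + 245\right)}{107} = - \frac{208 \left(\frac{6}{5} + 245\right)}{107} = \left(- \frac{208}{107}\right) \frac{1231}{5} = - \frac{256048}{535}$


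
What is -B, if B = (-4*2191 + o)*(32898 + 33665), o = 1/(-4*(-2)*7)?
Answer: 4666855547/8 ≈ 5.8336e+8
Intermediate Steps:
o = 1/56 (o = 1/(8*7) = 1/56 ≈ 0.017857)
B = -4666855547/8 (B = (-4*2191 + 1/56)*(32898 + 33665) = (-8764 + 1/56)*66563 = -490783/56*66563 = -4666855547/8 ≈ -5.8336e+8)
-B = -1*(-4666855547/8) = 4666855547/8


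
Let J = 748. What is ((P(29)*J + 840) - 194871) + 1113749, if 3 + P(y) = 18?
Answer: 930938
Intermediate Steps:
P(y) = 15 (P(y) = -3 + 18 = 15)
((P(29)*J + 840) - 194871) + 1113749 = ((15*748 + 840) - 194871) + 1113749 = ((11220 + 840) - 194871) + 1113749 = (12060 - 194871) + 1113749 = -182811 + 1113749 = 930938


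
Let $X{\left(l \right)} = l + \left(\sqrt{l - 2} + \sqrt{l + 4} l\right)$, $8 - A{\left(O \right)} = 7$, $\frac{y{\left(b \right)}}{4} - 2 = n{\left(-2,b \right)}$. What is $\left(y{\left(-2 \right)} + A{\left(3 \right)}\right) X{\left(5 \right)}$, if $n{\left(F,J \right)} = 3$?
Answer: $420 + 21 \sqrt{3} \approx 456.37$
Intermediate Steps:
$y{\left(b \right)} = 20$ ($y{\left(b \right)} = 8 + 4 \cdot 3 = 8 + 12 = 20$)
$A{\left(O \right)} = 1$ ($A{\left(O \right)} = 8 - 7 = 1$)
$X{\left(l \right)} = l + \sqrt{-2 + l} + l \sqrt{4 + l}$ ($X{\left(l \right)} = l + \left(\sqrt{-2 + l} + \sqrt{4 + l} l\right) = l + \left(\sqrt{-2 + l} + l \sqrt{4 + l}\right) = l + \sqrt{-2 + l} + l \sqrt{4 + l}$)
$\left(y{\left(-2 \right)} + A{\left(3 \right)}\right) X{\left(5 \right)} = \left(20 + 1\right) \left(5 + \sqrt{-2 + 5} + 5 \sqrt{4 + 5}\right) = 21 \left(5 + \sqrt{3} + 5 \sqrt{9}\right) = 21 \left(5 + \sqrt{3} + 5 \cdot 3\right) = 21 \left(5 + \sqrt{3} + 15\right) = 21 \left(20 + \sqrt{3}\right) = 420 + 21 \sqrt{3}$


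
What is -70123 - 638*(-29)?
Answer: -51621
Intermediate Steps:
-70123 - 638*(-29) = -70123 + 18502 = -51621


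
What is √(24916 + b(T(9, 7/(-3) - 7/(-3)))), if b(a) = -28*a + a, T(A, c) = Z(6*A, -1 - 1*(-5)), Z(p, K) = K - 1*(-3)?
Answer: √24727 ≈ 157.25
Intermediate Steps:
Z(p, K) = 3 + K (Z(p, K) = K + 3 = 3 + K)
T(A, c) = 7 (T(A, c) = 3 + (-1 - 1*(-5)) = 3 + (-1 + 5) = 3 + 4 = 7)
b(a) = -27*a
√(24916 + b(T(9, 7/(-3) - 7/(-3)))) = √(24916 - 27*7) = √(24916 - 189) = √24727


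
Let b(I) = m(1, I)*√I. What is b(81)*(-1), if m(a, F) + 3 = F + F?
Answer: -1431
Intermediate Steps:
m(a, F) = -3 + 2*F (m(a, F) = -3 + (F + F) = -3 + 2*F)
b(I) = √I*(-3 + 2*I) (b(I) = (-3 + 2*I)*√I = √I*(-3 + 2*I))
b(81)*(-1) = (√81*(-3 + 2*81))*(-1) = (9*(-3 + 162))*(-1) = (9*159)*(-1) = 1431*(-1) = -1431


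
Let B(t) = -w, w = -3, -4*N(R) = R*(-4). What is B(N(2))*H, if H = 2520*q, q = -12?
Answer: -90720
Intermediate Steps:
N(R) = R (N(R) = -R*(-4)/4 = -(-1)*R = R)
H = -30240 (H = 2520*(-12) = -30240)
B(t) = 3 (B(t) = -1*(-3) = 3)
B(N(2))*H = 3*(-30240) = -90720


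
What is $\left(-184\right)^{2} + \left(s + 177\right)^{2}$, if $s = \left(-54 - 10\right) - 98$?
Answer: $34081$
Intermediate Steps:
$s = -162$ ($s = -64 - 98 = -162$)
$\left(-184\right)^{2} + \left(s + 177\right)^{2} = \left(-184\right)^{2} + \left(-162 + 177\right)^{2} = 33856 + 15^{2} = 33856 + 225 = 34081$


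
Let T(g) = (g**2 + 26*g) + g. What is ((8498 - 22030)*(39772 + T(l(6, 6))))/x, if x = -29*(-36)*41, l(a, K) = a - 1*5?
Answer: -134643400/10701 ≈ -12582.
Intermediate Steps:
l(a, K) = -5 + a (l(a, K) = a - 5 = -5 + a)
T(g) = g**2 + 27*g
x = 42804 (x = 1044*41 = 42804)
((8498 - 22030)*(39772 + T(l(6, 6))))/x = ((8498 - 22030)*(39772 + (-5 + 6)*(27 + (-5 + 6))))/42804 = -13532*(39772 + 1*(27 + 1))*(1/42804) = -13532*(39772 + 1*28)*(1/42804) = -13532*(39772 + 28)*(1/42804) = -13532*39800*(1/42804) = -538573600*1/42804 = -134643400/10701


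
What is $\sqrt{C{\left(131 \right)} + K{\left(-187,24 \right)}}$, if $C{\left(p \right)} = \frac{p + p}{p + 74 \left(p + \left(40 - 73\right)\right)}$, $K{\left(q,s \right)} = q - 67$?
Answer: $\frac{2 i \sqrt{3460818165}}{7383} \approx 15.936 i$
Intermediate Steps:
$K{\left(q,s \right)} = -67 + q$ ($K{\left(q,s \right)} = q - 67 = -67 + q$)
$C{\left(p \right)} = \frac{2 p}{-2442 + 75 p}$ ($C{\left(p \right)} = \frac{2 p}{p + 74 \left(p - 33\right)} = \frac{2 p}{p + 74 \left(-33 + p\right)} = \frac{2 p}{p + \left(-2442 + 74 p\right)} = \frac{2 p}{-2442 + 75 p}$)
$\sqrt{C{\left(131 \right)} + K{\left(-187,24 \right)}} = \sqrt{\frac{2}{3} \cdot 131 \frac{1}{-814 + 25 \cdot 131} - 254} = \sqrt{\frac{2}{3} \cdot 131 \frac{1}{-814 + 3275} - 254} = \sqrt{\frac{2}{3} \cdot 131 \cdot \frac{1}{2461} - 254} = \sqrt{\frac{262}{7383} - 254} = \sqrt{- \frac{1875020}{7383}} = \frac{2 i \sqrt{3460818165}}{7383}$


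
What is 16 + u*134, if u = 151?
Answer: 20250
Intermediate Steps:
16 + u*134 = 16 + 151*134 = 16 + 20234 = 20250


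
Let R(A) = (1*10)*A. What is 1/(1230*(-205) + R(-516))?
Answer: -1/257310 ≈ -3.8864e-6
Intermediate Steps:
R(A) = 10*A
1/(1230*(-205) + R(-516)) = 1/(1230*(-205) + 10*(-516)) = 1/(-252150 - 5160) = 1/(-257310) = -1/257310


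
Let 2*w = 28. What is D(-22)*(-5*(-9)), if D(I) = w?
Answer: 630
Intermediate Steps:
w = 14 (w = (1/2)*28 = 14)
D(I) = 14
D(-22)*(-5*(-9)) = 14*(-5*(-9)) = 14*45 = 630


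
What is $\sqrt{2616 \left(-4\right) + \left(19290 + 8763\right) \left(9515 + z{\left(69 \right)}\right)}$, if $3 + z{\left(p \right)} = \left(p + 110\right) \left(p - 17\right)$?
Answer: $2 \sqrt{131986749} \approx 22977.0$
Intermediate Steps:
$z{\left(p \right)} = -3 + \left(-17 + p\right) \left(110 + p\right)$ ($z{\left(p \right)} = -3 + \left(p + 110\right) \left(p - 17\right) = -3 + \left(110 + p\right) \left(-17 + p\right) = -3 + \left(-17 + p\right) \left(110 + p\right)$)
$\sqrt{2616 \left(-4\right) + \left(19290 + 8763\right) \left(9515 + z{\left(69 \right)}\right)} = \sqrt{2616 \left(-4\right) + \left(19290 + 8763\right) \left(9515 + \left(-1873 + 69^{2} + 93 \cdot 69\right)\right)} = \sqrt{-10464 + 28053 \left(9515 + \left(-1873 + 4761 + 6417\right)\right)} = \sqrt{-10464 + 28053 \left(9515 + 9305\right)} = \sqrt{-10464 + 28053 \cdot 18820} = \sqrt{-10464 + 527957460} = \sqrt{527946996} = 2 \sqrt{131986749}$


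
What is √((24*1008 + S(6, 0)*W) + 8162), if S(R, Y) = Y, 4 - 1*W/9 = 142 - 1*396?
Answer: √32354 ≈ 179.87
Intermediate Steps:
W = 2322 (W = 36 - 9*(142 - 1*396) = 36 - 9*(142 - 396) = 36 - 9*(-254) = 36 + 2286 = 2322)
√((24*1008 + S(6, 0)*W) + 8162) = √((24*1008 + 0*2322) + 8162) = √((24192 + 0) + 8162) = √(24192 + 8162) = √32354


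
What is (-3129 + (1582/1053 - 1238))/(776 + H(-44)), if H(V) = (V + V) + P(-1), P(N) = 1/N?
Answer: -4596869/723411 ≈ -6.3544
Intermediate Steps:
P(N) = 1/N
H(V) = -1 + 2*V (H(V) = (V + V) + 1/(-1) = 2*V - 1 = -1 + 2*V)
(-3129 + (1582/1053 - 1238))/(776 + H(-44)) = (-3129 + (1582/1053 - 1238))/(776 + (-1 + 2*(-44))) = (-3129 + (1582*(1/1053) - 1238))/(776 + (-1 - 88)) = (-3129 + (1582/1053 - 1238))/(776 - 89) = (-3129 - 1302032/1053)/687 = -4596869/1053*1/687 = -4596869/723411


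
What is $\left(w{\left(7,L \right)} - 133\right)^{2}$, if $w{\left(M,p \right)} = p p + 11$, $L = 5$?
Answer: $9409$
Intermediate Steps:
$w{\left(M,p \right)} = 11 + p^{2}$ ($w{\left(M,p \right)} = p^{2} + 11 = 11 + p^{2}$)
$\left(w{\left(7,L \right)} - 133\right)^{2} = \left(\left(11 + 5^{2}\right) - 133\right)^{2} = \left(\left(11 + 25\right) - 133\right)^{2} = \left(36 - 133\right)^{2} = \left(-97\right)^{2} = 9409$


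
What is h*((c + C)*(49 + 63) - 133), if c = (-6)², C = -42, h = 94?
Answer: -75670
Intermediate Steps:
c = 36
h*((c + C)*(49 + 63) - 133) = 94*((36 - 42)*(49 + 63) - 133) = 94*(-6*112 - 133) = 94*(-672 - 133) = 94*(-805) = -75670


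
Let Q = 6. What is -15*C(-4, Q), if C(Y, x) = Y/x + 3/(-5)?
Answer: 19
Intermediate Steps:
C(Y, x) = -⅗ + Y/x (C(Y, x) = Y/x + 3*(-⅕) = Y/x - ⅗ = -⅗ + Y/x)
-15*C(-4, Q) = -15*(-⅗ - 4/6) = -15*(-⅗ - 4*⅙) = -15*(-⅗ - ⅔) = -15*(-19/15) = 19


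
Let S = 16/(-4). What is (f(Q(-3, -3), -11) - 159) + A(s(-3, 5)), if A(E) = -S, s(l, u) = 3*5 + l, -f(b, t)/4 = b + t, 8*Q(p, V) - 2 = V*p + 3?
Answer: -118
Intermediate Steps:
Q(p, V) = 5/8 + V*p/8 (Q(p, V) = ¼ + (V*p + 3)/8 = ¼ + (3 + V*p)/8 = ¼ + (3/8 + V*p/8) = 5/8 + V*p/8)
f(b, t) = -4*b - 4*t (f(b, t) = -4*(b + t) = -4*b - 4*t)
s(l, u) = 15 + l
S = -4 (S = 16*(-¼) = -4)
A(E) = 4 (A(E) = -1*(-4) = 4)
(f(Q(-3, -3), -11) - 159) + A(s(-3, 5)) = ((-4*(5/8 + (⅛)*(-3)*(-3)) - 4*(-11)) - 159) + 4 = ((-4*(5/8 + 9/8) + 44) - 159) + 4 = ((-4*7/4 + 44) - 159) + 4 = ((-7 + 44) - 159) + 4 = (37 - 159) + 4 = -122 + 4 = -118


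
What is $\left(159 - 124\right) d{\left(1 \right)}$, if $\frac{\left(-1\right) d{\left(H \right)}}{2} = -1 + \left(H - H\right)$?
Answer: $70$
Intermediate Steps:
$d{\left(H \right)} = 2$ ($d{\left(H \right)} = - 2 \left(-1 + \left(H - H\right)\right) = - 2 \left(-1 + 0\right) = \left(-2\right) \left(-1\right) = 2$)
$\left(159 - 124\right) d{\left(1 \right)} = \left(159 - 124\right) 2 = 35 \cdot 2 = 70$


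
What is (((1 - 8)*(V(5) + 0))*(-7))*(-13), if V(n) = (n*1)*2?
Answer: -6370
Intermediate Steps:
V(n) = 2*n (V(n) = n*2 = 2*n)
(((1 - 8)*(V(5) + 0))*(-7))*(-13) = (((1 - 8)*(2*5 + 0))*(-7))*(-13) = (-7*(10 + 0)*(-7))*(-13) = (-7*10*(-7))*(-13) = -70*(-7)*(-13) = 490*(-13) = -6370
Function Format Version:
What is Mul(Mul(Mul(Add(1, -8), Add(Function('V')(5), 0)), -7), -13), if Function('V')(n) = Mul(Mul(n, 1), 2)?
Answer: -6370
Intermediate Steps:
Function('V')(n) = Mul(2, n) (Function('V')(n) = Mul(n, 2) = Mul(2, n))
Mul(Mul(Mul(Add(1, -8), Add(Function('V')(5), 0)), -7), -13) = Mul(Mul(Mul(Add(1, -8), Add(Mul(2, 5), 0)), -7), -13) = Mul(Mul(Mul(-7, Add(10, 0)), -7), -13) = Mul(Mul(Mul(-7, 10), -7), -13) = Mul(Mul(-70, -7), -13) = Mul(490, -13) = -6370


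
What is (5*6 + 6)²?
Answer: 1296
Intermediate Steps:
(5*6 + 6)² = (30 + 6)² = 36² = 1296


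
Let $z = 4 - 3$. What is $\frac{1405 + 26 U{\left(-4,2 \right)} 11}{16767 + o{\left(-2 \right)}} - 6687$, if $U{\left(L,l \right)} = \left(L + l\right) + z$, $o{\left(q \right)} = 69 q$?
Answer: $- \frac{37065668}{5543} \approx -6686.9$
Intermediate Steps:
$z = 1$ ($z = 4 - 3 = 1$)
$U{\left(L,l \right)} = 1 + L + l$ ($U{\left(L,l \right)} = \left(L + l\right) + 1 = 1 + L + l$)
$\frac{1405 + 26 U{\left(-4,2 \right)} 11}{16767 + o{\left(-2 \right)}} - 6687 = \frac{1405 + 26 \left(1 - 4 + 2\right) 11}{16767 + 69 \left(-2\right)} - 6687 = \frac{1405 + 26 \left(-1\right) 11}{16767 - 138} - 6687 = \frac{1405 - 286}{16629} - 6687 = \left(1405 - 286\right) \frac{1}{16629} - 6687 = 1119 \cdot \frac{1}{16629} - 6687 = \frac{373}{5543} - 6687 = - \frac{37065668}{5543}$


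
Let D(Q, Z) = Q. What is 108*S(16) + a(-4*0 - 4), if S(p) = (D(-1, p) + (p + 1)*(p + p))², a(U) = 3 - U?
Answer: 31843699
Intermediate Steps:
S(p) = (-1 + 2*p*(1 + p))² (S(p) = (-1 + (p + 1)*(p + p))² = (-1 + (1 + p)*(2*p))² = (-1 + 2*p*(1 + p))²)
108*S(16) + a(-4*0 - 4) = 108*(-1 + 2*16 + 2*16²)² + (3 - (-4*0 - 4)) = 108*(-1 + 32 + 2*256)² + (3 - (0 - 4)) = 108*(-1 + 32 + 512)² + (3 - 1*(-4)) = 108*543² + (3 + 4) = 108*294849 + 7 = 31843692 + 7 = 31843699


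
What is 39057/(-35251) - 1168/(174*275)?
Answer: -955025309/843380175 ≈ -1.1324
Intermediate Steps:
39057/(-35251) - 1168/(174*275) = 39057*(-1/35251) - 1168/47850 = -39057/35251 - 1168*1/47850 = -39057/35251 - 584/23925 = -955025309/843380175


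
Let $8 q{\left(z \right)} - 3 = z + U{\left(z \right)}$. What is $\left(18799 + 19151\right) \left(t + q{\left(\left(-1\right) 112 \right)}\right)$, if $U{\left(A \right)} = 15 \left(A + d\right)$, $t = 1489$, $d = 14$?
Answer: $\frac{196068675}{4} \approx 4.9017 \cdot 10^{7}$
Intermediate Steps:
$U{\left(A \right)} = 210 + 15 A$ ($U{\left(A \right)} = 15 \left(A + 14\right) = 15 \left(14 + A\right) = 210 + 15 A$)
$q{\left(z \right)} = \frac{213}{8} + 2 z$ ($q{\left(z \right)} = \frac{3}{8} + \frac{z + \left(210 + 15 z\right)}{8} = \frac{3}{8} + \frac{210 + 16 z}{8} = \frac{3}{8} + \left(\frac{105}{4} + 2 z\right) = \frac{213}{8} + 2 z$)
$\left(18799 + 19151\right) \left(t + q{\left(\left(-1\right) 112 \right)}\right) = \left(18799 + 19151\right) \left(1489 + \left(\frac{213}{8} + 2 \left(\left(-1\right) 112\right)\right)\right) = 37950 \left(1489 + \left(\frac{213}{8} + 2 \left(-112\right)\right)\right) = 37950 \left(1489 + \left(\frac{213}{8} - 224\right)\right) = 37950 \left(1489 - \frac{1579}{8}\right) = 37950 \cdot \frac{10333}{8} = \frac{196068675}{4}$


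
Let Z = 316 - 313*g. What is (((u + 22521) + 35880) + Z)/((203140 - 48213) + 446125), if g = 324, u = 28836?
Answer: -13859/601052 ≈ -0.023058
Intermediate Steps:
Z = -101096 (Z = 316 - 313*324 = 316 - 101412 = -101096)
(((u + 22521) + 35880) + Z)/((203140 - 48213) + 446125) = (((28836 + 22521) + 35880) - 101096)/((203140 - 48213) + 446125) = ((51357 + 35880) - 101096)/(154927 + 446125) = (87237 - 101096)/601052 = -13859*1/601052 = -13859/601052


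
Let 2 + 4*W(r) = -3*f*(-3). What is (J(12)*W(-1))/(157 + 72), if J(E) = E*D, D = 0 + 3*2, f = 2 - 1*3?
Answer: -198/229 ≈ -0.86463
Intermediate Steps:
f = -1 (f = 2 - 3 = -1)
D = 6 (D = 0 + 6 = 6)
W(r) = -11/4 (W(r) = -1/2 + (-3*(-1)*(-3))/4 = -1/2 + (3*(-3))/4 = -1/2 + (1/4)*(-9) = -1/2 - 9/4 = -11/4)
J(E) = 6*E (J(E) = E*6 = 6*E)
(J(12)*W(-1))/(157 + 72) = ((6*12)*(-11/4))/(157 + 72) = (72*(-11/4))/229 = -198*1/229 = -198/229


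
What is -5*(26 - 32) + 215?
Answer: 245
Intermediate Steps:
-5*(26 - 32) + 215 = -5*(-6) + 215 = 30 + 215 = 245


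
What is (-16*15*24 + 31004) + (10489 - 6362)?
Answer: 29371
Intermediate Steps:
(-16*15*24 + 31004) + (10489 - 6362) = (-240*24 + 31004) + 4127 = (-5760 + 31004) + 4127 = 25244 + 4127 = 29371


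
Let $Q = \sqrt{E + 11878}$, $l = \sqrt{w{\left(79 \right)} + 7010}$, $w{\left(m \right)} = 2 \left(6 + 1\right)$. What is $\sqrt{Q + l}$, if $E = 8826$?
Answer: $2 \sqrt{\sqrt{439} + \sqrt{1294}} \approx 15.09$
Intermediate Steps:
$w{\left(m \right)} = 14$ ($w{\left(m \right)} = 2 \cdot 7 = 14$)
$l = 4 \sqrt{439}$ ($l = \sqrt{14 + 7010} = \sqrt{7024} = 4 \sqrt{439} \approx 83.809$)
$Q = 4 \sqrt{1294}$ ($Q = \sqrt{8826 + 11878} = \sqrt{20704} = 4 \sqrt{1294} \approx 143.89$)
$\sqrt{Q + l} = \sqrt{4 \sqrt{1294} + 4 \sqrt{439}} = \sqrt{4 \sqrt{439} + 4 \sqrt{1294}}$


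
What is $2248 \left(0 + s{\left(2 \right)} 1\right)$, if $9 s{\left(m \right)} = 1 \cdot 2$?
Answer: $\frac{4496}{9} \approx 499.56$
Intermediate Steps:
$s{\left(m \right)} = \frac{2}{9}$ ($s{\left(m \right)} = \frac{1 \cdot 2}{9} = \frac{1}{9} \cdot 2 = \frac{2}{9}$)
$2248 \left(0 + s{\left(2 \right)} 1\right) = 2248 \left(0 + \frac{2}{9} \cdot 1\right) = 2248 \left(0 + \frac{2}{9}\right) = 2248 \cdot \frac{2}{9} = \frac{4496}{9}$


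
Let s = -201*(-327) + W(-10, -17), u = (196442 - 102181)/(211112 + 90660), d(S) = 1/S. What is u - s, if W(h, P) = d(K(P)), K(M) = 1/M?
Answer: -19829343859/301772 ≈ -65710.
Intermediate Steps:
W(h, P) = P (W(h, P) = 1/(1/P) = P)
u = 94261/301772 ≈ 0.31236
s = 65710 (s = -201*(-327) - 17 = 65727 - 17 = 65710)
u - s = 94261/301772 - 1*65710 = 94261/301772 - 65710 = -19829343859/301772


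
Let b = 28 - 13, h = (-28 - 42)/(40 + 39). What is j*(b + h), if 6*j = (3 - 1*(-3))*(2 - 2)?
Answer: 0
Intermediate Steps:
h = -70/79 ≈ -0.88608
j = 0 (j = ((3 - 1*(-3))*(2 - 2))/6 = ((3 + 3)*0)/6 = (6*0)/6 = (⅙)*0 = 0)
b = 15
j*(b + h) = 0*(15 - 70/79) = 0*(1115/79) = 0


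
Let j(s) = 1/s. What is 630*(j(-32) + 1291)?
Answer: 13012965/16 ≈ 8.1331e+5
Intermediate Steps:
630*(j(-32) + 1291) = 630*(1/(-32) + 1291) = 630*(-1/32 + 1291) = 630*(41311/32) = 13012965/16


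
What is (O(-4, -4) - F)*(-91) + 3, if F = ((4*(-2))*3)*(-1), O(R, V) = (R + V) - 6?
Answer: 3461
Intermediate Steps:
O(R, V) = -6 + R + V
F = 24 (F = -8*3*(-1) = -24*(-1) = 24)
(O(-4, -4) - F)*(-91) + 3 = ((-6 - 4 - 4) - 1*24)*(-91) + 3 = (-14 - 24)*(-91) + 3 = -38*(-91) + 3 = 3458 + 3 = 3461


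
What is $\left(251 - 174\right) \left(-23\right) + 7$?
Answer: $-1764$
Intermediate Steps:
$\left(251 - 174\right) \left(-23\right) + 7 = 77 \left(-23\right) + 7 = -1771 + 7 = -1764$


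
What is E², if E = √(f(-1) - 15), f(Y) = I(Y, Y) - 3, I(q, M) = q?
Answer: -19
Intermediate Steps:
f(Y) = -3 + Y (f(Y) = Y - 3 = -3 + Y)
E = I*√19 (E = √((-3 - 1) - 15) = √(-4 - 15) = √(-19) = I*√19 ≈ 4.3589*I)
E² = (I*√19)² = -19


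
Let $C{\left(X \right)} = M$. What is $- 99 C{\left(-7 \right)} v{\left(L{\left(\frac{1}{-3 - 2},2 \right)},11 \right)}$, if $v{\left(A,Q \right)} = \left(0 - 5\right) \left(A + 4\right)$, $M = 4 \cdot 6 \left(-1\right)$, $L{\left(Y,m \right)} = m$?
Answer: $-71280$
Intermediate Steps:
$M = -24$ ($M = 24 \left(-1\right) = -24$)
$v{\left(A,Q \right)} = -20 - 5 A$ ($v{\left(A,Q \right)} = - 5 \left(4 + A\right) = -20 - 5 A$)
$C{\left(X \right)} = -24$
$- 99 C{\left(-7 \right)} v{\left(L{\left(\frac{1}{-3 - 2},2 \right)},11 \right)} = \left(-99\right) \left(-24\right) \left(-20 - 10\right) = 2376 \left(-20 - 10\right) = 2376 \left(-30\right) = -71280$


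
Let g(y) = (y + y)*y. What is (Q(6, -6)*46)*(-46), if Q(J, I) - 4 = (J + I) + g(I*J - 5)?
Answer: -7122456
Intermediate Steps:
g(y) = 2*y² (g(y) = (2*y)*y = 2*y²)
Q(J, I) = 4 + I + J + 2*(-5 + I*J)² (Q(J, I) = 4 + ((J + I) + 2*(I*J - 5)²) = 4 + ((I + J) + 2*(-5 + I*J)²) = 4 + (I + J + 2*(-5 + I*J)²) = 4 + I + J + 2*(-5 + I*J)²)
(Q(6, -6)*46)*(-46) = ((4 - 6 + 6 + 2*(-5 - 6*6)²)*46)*(-46) = ((4 - 6 + 6 + 2*(-5 - 36)²)*46)*(-46) = ((4 - 6 + 6 + 2*(-41)²)*46)*(-46) = ((4 - 6 + 6 + 2*1681)*46)*(-46) = ((4 - 6 + 6 + 3362)*46)*(-46) = (3366*46)*(-46) = 154836*(-46) = -7122456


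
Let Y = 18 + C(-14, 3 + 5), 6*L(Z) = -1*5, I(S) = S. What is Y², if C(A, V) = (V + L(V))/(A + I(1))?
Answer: 1852321/6084 ≈ 304.46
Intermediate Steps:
L(Z) = -⅚ (L(Z) = (-1*5)/6 = (⅙)*(-5) = -⅚)
C(A, V) = (-⅚ + V)/(1 + A) (C(A, V) = (V - ⅚)/(A + 1) = (-⅚ + V)/(1 + A))
Y = 1361/78 (Y = 18 + (-⅚ + (3 + 5))/(1 - 14) = 18 + (-⅚ + 8)/(-13) = 18 - 1/13*43/6 = 18 - 43/78 = 1361/78 ≈ 17.449)
Y² = (1361/78)² = 1852321/6084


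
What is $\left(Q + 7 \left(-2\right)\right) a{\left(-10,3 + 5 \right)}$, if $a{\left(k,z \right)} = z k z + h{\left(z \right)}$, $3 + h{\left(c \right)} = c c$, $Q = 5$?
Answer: $5211$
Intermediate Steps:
$h{\left(c \right)} = -3 + c^{2}$ ($h{\left(c \right)} = -3 + c c = -3 + c^{2}$)
$a{\left(k,z \right)} = -3 + z^{2} + k z^{2}$ ($a{\left(k,z \right)} = z k z + \left(-3 + z^{2}\right) = k z z + \left(-3 + z^{2}\right) = k z^{2} + \left(-3 + z^{2}\right) = -3 + z^{2} + k z^{2}$)
$\left(Q + 7 \left(-2\right)\right) a{\left(-10,3 + 5 \right)} = \left(5 + 7 \left(-2\right)\right) \left(-3 + \left(3 + 5\right)^{2} - 10 \left(3 + 5\right)^{2}\right) = \left(5 - 14\right) \left(-3 + 8^{2} - 10 \cdot 8^{2}\right) = - 9 \left(-3 + 64 - 640\right) = \left(-9\right) \left(-579\right) = 5211$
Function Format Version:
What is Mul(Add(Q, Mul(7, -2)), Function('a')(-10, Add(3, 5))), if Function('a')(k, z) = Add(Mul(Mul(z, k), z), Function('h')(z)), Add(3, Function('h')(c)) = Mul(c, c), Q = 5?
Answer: 5211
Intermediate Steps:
Function('h')(c) = Add(-3, Pow(c, 2)) (Function('h')(c) = Add(-3, Mul(c, c)) = Add(-3, Pow(c, 2)))
Function('a')(k, z) = Add(-3, Pow(z, 2), Mul(k, Pow(z, 2))) (Function('a')(k, z) = Add(Mul(Mul(z, k), z), Add(-3, Pow(z, 2))) = Add(Mul(Mul(k, z), z), Add(-3, Pow(z, 2))) = Add(Mul(k, Pow(z, 2)), Add(-3, Pow(z, 2))) = Add(-3, Pow(z, 2), Mul(k, Pow(z, 2))))
Mul(Add(Q, Mul(7, -2)), Function('a')(-10, Add(3, 5))) = Mul(Add(5, Mul(7, -2)), Add(-3, Pow(Add(3, 5), 2), Mul(-10, Pow(Add(3, 5), 2)))) = Mul(Add(5, -14), Add(-3, Pow(8, 2), Mul(-10, Pow(8, 2)))) = Mul(-9, Add(-3, 64, Mul(-10, 64))) = Mul(-9, Add(-3, 64, -640)) = Mul(-9, -579) = 5211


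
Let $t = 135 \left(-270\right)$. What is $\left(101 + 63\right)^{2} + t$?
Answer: $-9554$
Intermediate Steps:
$t = -36450$
$\left(101 + 63\right)^{2} + t = \left(101 + 63\right)^{2} - 36450 = 164^{2} - 36450 = 26896 - 36450 = -9554$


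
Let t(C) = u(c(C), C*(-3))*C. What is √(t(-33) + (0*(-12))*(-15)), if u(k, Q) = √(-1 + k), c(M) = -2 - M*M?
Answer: 3^(¾)*√22*91^(¼)*√(-I) ≈ 23.351 - 23.351*I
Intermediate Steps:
c(M) = -2 - M²
t(C) = C*√(-3 - C²) (t(C) = √(-1 + (-2 - C²))*C = √(-3 - C²)*C = C*√(-3 - C²))
√(t(-33) + (0*(-12))*(-15)) = √(-33*√(-3 - 1*(-33)²) + (0*(-12))*(-15)) = √(-33*√(-3 - 1*1089) + 0*(-15)) = √(-33*√(-3 - 1089) + 0) = √(-66*I*√273 + 0) = √(-66*I*√273) = 3^(¾)*√22*91^(¼)*√(-I)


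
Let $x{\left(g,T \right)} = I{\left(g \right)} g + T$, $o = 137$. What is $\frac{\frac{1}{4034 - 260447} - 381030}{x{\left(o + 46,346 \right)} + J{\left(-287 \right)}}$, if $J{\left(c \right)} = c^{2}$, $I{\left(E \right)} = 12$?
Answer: $- \frac{97701045391}{21772284243} \approx -4.4874$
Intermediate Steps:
$x{\left(g,T \right)} = T + 12 g$ ($x{\left(g,T \right)} = 12 g + T = T + 12 g$)
$\frac{\frac{1}{4034 - 260447} - 381030}{x{\left(o + 46,346 \right)} + J{\left(-287 \right)}} = \frac{\frac{1}{4034 - 260447} - 381030}{\left(346 + 12 \left(137 + 46\right)\right) + \left(-287\right)^{2}} = \frac{\frac{1}{-256413} - 381030}{\left(346 + 12 \cdot 183\right) + 82369} = \frac{- \frac{1}{256413} - 381030}{\left(346 + 2196\right) + 82369} = - \frac{97701045391}{256413 \left(2542 + 82369\right)} = - \frac{97701045391}{256413 \cdot 84911} = \left(- \frac{97701045391}{256413}\right) \frac{1}{84911} = - \frac{97701045391}{21772284243}$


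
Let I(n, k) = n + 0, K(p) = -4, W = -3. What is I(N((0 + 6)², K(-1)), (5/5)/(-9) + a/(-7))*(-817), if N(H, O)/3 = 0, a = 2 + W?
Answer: 0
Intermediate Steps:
a = -1 (a = 2 - 3 = -1)
N(H, O) = 0 (N(H, O) = 3*0 = 0)
I(n, k) = n
I(N((0 + 6)², K(-1)), (5/5)/(-9) + a/(-7))*(-817) = 0*(-817) = 0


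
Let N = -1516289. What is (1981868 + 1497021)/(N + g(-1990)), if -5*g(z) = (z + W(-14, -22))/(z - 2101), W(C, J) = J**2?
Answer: -71160674495/31015693001 ≈ -2.2943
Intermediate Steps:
g(z) = -(484 + z)/(5*(-2101 + z)) (g(z) = -(z + (-22)**2)/(5*(z - 2101)) = -(z + 484)/(5*(-2101 + z)) = -(484 + z)/(5*(-2101 + z)))
(1981868 + 1497021)/(N + g(-1990)) = (1981868 + 1497021)/(-1516289 + (-484 - 1*(-1990))/(5*(-2101 - 1990))) = 3478889/(-1516289 + (1/5)*(-484 + 1990)/(-4091)) = 3478889/(-1516289 + (1/5)*(-1/4091)*1506) = 3478889/(-1516289 - 1506/20455) = 3478889/(-31015693001/20455) = 3478889*(-20455/31015693001) = -71160674495/31015693001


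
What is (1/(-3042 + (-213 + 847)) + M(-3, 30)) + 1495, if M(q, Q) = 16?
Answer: 3638487/2408 ≈ 1511.0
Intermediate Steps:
(1/(-3042 + (-213 + 847)) + M(-3, 30)) + 1495 = (1/(-3042 + (-213 + 847)) + 16) + 1495 = (1/(-3042 + 634) + 16) + 1495 = (1/(-2408) + 16) + 1495 = (-1/2408 + 16) + 1495 = 38527/2408 + 1495 = 3638487/2408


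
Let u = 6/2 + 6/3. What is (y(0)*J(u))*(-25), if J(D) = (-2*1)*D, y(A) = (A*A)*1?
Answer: 0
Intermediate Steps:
u = 5 (u = 6*(½) + 6*(⅓) = 3 + 2 = 5)
y(A) = A² (y(A) = A²*1 = A²)
J(D) = -2*D
(y(0)*J(u))*(-25) = (0²*(-2*5))*(-25) = (0*(-10))*(-25) = 0*(-25) = 0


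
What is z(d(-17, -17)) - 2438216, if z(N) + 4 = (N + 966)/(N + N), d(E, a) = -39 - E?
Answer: -26820656/11 ≈ -2.4382e+6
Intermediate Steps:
z(N) = -4 + (966 + N)/(2*N) (z(N) = -4 + (N + 966)/(N + N) = -4 + (966 + N)/((2*N)) = -4 + (966 + N)*(1/(2*N)) = -4 + (966 + N)/(2*N))
z(d(-17, -17)) - 2438216 = (-7/2 + 483/(-39 - 1*(-17))) - 2438216 = (-7/2 + 483/(-39 + 17)) - 2438216 = (-7/2 + 483/(-22)) - 2438216 = (-7/2 + 483*(-1/22)) - 2438216 = (-7/2 - 483/22) - 2438216 = -280/11 - 2438216 = -26820656/11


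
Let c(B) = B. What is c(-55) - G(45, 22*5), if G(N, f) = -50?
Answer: -5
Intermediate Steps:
c(-55) - G(45, 22*5) = -55 - 1*(-50) = -55 + 50 = -5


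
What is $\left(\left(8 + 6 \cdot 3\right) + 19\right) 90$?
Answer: $4050$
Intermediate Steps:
$\left(\left(8 + 6 \cdot 3\right) + 19\right) 90 = \left(\left(8 + 18\right) + 19\right) 90 = \left(26 + 19\right) 90 = 45 \cdot 90 = 4050$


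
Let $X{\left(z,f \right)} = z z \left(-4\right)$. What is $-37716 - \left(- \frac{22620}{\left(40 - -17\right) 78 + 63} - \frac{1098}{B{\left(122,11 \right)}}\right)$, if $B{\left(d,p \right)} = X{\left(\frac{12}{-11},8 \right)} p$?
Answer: $- \frac{1814755969}{48096} \approx -37732.0$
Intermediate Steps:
$X{\left(z,f \right)} = - 4 z^{2}$ ($X{\left(z,f \right)} = z^{2} \left(-4\right) = - 4 z^{2}$)
$B{\left(d,p \right)} = - \frac{576 p}{121}$ ($B{\left(d,p \right)} = - 4 \left(\frac{12}{-11}\right)^{2} p = - 4 \left(12 \left(- \frac{1}{11}\right)\right)^{2} p = - 4 \left(- \frac{12}{11}\right)^{2} p = \left(-4\right) \frac{144}{121} p = - \frac{576 p}{121}$)
$-37716 - \left(- \frac{22620}{\left(40 - -17\right) 78 + 63} - \frac{1098}{B{\left(122,11 \right)}}\right) = -37716 - \left(- \frac{22620}{\left(40 - -17\right) 78 + 63} - \frac{1098}{\left(- \frac{576}{121}\right) 11}\right) = -37716 - \left(- \frac{22620}{\left(40 + 17\right) 78 + 63} - \frac{1098}{- \frac{576}{11}}\right) = -37716 - \left(- \frac{22620}{57 \cdot 78 + 63} - - \frac{671}{32}\right) = -37716 - \left(- \frac{22620}{4446 + 63} + \frac{671}{32}\right) = -37716 - \left(- \frac{22620}{4509} + \frac{671}{32}\right) = -37716 - \left(\left(-22620\right) \frac{1}{4509} + \frac{671}{32}\right) = -37716 - \left(- \frac{7540}{1503} + \frac{671}{32}\right) = -37716 - \frac{767233}{48096} = - \frac{1814755969}{48096}$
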